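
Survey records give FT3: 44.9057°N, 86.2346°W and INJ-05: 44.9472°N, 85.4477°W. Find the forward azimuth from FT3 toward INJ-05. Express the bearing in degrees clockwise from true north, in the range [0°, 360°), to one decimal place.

Δλ = 0.7869°
y = sin Δλ · cos φ₂ = 0.009720
x = cos φ₁ sin φ₂ − sin φ₁ cos φ₂ cos Δλ = 0.000771
θ = atan2(y, x) = 85.4622° → 85.4622° (mod 360°)

85.5°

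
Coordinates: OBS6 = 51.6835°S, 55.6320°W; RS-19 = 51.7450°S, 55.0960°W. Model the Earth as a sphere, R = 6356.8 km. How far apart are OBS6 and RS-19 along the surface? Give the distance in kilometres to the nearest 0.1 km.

Δφ = -0.0615°,  Δλ = 0.5360°
a = sin²(Δφ/2) + cos φ₁ cos φ₂ sin²(Δλ/2) = 0.000009
c = 2·arcsin(√a) = 0.005895 rad = 0.3377°
d = R·c = 6356.8 × 0.005895 = 37.5 km

37.5 km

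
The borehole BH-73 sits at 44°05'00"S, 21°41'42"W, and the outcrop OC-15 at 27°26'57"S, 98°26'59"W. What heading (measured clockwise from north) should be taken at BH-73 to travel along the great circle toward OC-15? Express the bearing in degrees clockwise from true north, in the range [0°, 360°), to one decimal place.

BH-73: φ = -44.08333°, λ = -21.69500°
OC-15: φ = -27.44917°, λ = -98.44972°
Δλ = -76.7547°
y = sin Δλ · cos φ₂ = -0.863813
x = cos φ₁ sin φ₂ − sin φ₁ cos φ₂ cos Δλ = -0.189667
θ = atan2(y, x) = -102.3839° → 257.6161° (mod 360°)

257.6°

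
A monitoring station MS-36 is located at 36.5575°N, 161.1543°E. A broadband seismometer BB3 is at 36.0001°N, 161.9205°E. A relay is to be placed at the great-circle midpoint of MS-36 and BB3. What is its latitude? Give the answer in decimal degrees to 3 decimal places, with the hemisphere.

Bx = cos φ₂ cos Δλ = 0.808944,  By = cos φ₂ sin Δλ = 0.010818
φₘ = atan2(sin φ₁ + sin φ₂, √((cos φ₁ + Bx)² + By²)) = 36.27941°
λₘ = λ₁ + atan2(By, cos φ₁ + Bx) = 161.53877°

36.279°N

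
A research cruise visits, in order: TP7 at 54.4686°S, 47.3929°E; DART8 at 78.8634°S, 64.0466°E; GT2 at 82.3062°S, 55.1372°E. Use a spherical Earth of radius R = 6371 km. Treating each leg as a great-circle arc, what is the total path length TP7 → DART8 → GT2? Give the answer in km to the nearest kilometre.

3199 km

TP7→DART8: c = 0.437030 rad, d = 2784.32 km
DART8→GT2: c = 0.065077 rad, d = 414.60 km
Total = 2784.32 + 414.60 = 3198.92 km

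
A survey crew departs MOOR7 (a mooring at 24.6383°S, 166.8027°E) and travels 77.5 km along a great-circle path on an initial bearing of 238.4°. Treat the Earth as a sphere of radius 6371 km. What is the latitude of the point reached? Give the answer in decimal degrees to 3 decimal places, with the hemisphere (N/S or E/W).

δ = d/R = 77.5/6371 = 0.012164 rad
φ₂ = arcsin(sin φ₁ cos δ + cos φ₁ sin δ cos θ)
   = arcsin(-0.41689·0.99993 + 0.90896·0.01216·-0.52399) = -25.00208°
λ₂ = λ₁ + atan2(sin θ sin δ cos φ₁, cos δ − sin φ₁ sin φ₂) = 166.14769°

25.002°S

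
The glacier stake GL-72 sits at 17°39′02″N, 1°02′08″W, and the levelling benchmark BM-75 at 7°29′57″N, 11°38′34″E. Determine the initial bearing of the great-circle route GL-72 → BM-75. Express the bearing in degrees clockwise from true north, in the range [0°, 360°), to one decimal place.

GL-72: φ = +17.65056°, λ = -1.03556°
BM-75: φ = +7.49917°, λ = +11.64278°
Δλ = 12.6783°
y = sin Δλ · cos φ₂ = 0.217600
x = cos φ₁ sin φ₂ − sin φ₁ cos φ₂ cos Δλ = -0.168920
θ = atan2(y, x) = 127.8217° → 127.8217° (mod 360°)

127.8°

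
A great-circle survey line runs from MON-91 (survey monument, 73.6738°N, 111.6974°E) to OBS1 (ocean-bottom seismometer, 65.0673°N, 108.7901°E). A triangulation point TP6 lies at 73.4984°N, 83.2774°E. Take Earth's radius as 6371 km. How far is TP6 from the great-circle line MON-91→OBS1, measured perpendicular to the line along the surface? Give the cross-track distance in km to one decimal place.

δ₁₃ = central angle MON-91→TP6 = 0.138874 rad  (haversine)
θ₁₃ = bearing MON-91→TP6 = 282.428°,  θ₁₂ = bearing MON-91→OBS1 = 188.159°
dₓₜ = R·arcsin(sin δ₁₃ · sin(θ₁₃ − θ₁₂)) = 6371·arcsin(0.13843·sin(94.268°)) = 882.296 km
|dₓₜ| = 882.296 km

882.3 km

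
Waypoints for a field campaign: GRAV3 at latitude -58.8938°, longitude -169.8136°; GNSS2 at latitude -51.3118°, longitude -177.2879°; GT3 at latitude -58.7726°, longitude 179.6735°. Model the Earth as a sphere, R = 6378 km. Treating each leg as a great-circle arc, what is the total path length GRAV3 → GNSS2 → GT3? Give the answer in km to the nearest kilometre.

GRAV3→GNSS2: c = 0.151716 rad, d = 967.65 km
GNSS2→GT3: c = 0.133679 rad, d = 852.60 km
Total = 967.65 + 852.60 = 1820.25 km

1820 km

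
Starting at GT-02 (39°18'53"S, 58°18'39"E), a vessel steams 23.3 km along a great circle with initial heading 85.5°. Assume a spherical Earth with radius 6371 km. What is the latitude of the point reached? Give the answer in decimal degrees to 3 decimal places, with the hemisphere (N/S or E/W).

39.298°S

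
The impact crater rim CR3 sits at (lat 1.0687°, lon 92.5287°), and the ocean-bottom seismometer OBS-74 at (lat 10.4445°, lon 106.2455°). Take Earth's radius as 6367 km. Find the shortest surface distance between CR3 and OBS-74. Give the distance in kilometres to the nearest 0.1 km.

Δφ = 9.3758°,  Δλ = 13.7168°
a = sin²(Δφ/2) + cos φ₁ cos φ₂ sin²(Δλ/2) = 0.020701
c = 2·arcsin(√a) = 0.288759 rad = 16.5446°
d = R·c = 6367 × 0.288759 = 1838.5 km

1838.5 km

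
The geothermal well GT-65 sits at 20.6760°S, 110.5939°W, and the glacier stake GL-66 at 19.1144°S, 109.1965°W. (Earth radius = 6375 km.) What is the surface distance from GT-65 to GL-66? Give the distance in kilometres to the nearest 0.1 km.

227.1 km

Δφ = 1.5616°,  Δλ = 1.3974°
a = sin²(Δφ/2) + cos φ₁ cos φ₂ sin²(Δλ/2) = 0.000317
c = 2·arcsin(√a) = 0.035619 rad = 2.0408°
d = R·c = 6375 × 0.035619 = 227.1 km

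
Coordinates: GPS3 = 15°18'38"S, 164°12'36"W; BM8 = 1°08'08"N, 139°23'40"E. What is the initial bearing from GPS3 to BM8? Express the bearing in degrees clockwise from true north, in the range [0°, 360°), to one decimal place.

GPS3: φ = -15.31056°, λ = -164.21000°
BM8: φ = +1.13556°, λ = +139.39444°
Δλ = -56.3956°
y = sin Δλ · cos φ₂ = -0.832715
x = cos φ₁ sin φ₂ − sin φ₁ cos φ₂ cos Δλ = 0.165226
θ = atan2(y, x) = -78.7772° → 281.2228° (mod 360°)

281.2°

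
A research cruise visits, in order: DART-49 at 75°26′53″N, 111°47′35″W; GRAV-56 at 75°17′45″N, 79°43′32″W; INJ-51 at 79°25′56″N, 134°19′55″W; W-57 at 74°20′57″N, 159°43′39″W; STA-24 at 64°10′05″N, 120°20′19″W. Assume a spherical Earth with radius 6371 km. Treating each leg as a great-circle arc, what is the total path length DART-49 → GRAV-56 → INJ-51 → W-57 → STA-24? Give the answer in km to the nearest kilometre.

4939 km

DART-49: φ = +75.44806°, λ = -111.79306°
GRAV-56: φ = +75.29583°, λ = -79.72556°
INJ-51: φ = +79.43222°, λ = -134.33194°
W-57: φ = +74.34917°, λ = -159.72750°
STA-24: φ = +64.16806°, λ = -120.33861°
DART-49→GRAV-56: c = 0.139643 rad, d = 889.67 km
GRAV-56→INJ-51: c = 0.211077 rad, d = 1344.77 km
INJ-51→W-57: c = 0.132109 rad, d = 841.66 km
W-57→STA-24: c = 0.292405 rad, d = 1862.91 km
Total = 889.67 + 1344.77 + 841.66 + 1862.91 = 4939.02 km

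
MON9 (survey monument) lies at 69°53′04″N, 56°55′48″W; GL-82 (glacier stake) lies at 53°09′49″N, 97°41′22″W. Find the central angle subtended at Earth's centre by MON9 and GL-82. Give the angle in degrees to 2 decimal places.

MON9: φ = +69.88444°, λ = -56.93000°
GL-82: φ = +53.16361°, λ = -97.68944°
Δφ = -16.7208°,  Δλ = -40.7594°
a = sin²(Δφ/2) + cos φ₁ cos φ₂ sin²(Δλ/2) = 0.046146
c = 2·arcsin(√a) = 0.433006 rad = 24.8094°

24.81°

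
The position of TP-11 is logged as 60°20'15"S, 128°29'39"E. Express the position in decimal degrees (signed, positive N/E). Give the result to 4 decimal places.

-60.3375°, +128.4942°

lat: 60.3375° S → -60.3375°
lon: 128.4942° E → +128.4942°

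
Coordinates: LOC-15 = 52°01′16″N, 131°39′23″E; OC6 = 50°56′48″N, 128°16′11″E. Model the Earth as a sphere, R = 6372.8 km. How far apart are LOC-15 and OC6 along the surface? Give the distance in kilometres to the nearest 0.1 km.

263.2 km

LOC-15: φ = +52.02111°, λ = +131.65639°
OC6: φ = +50.94667°, λ = +128.26972°
Δφ = -1.0744°,  Δλ = -3.3867°
a = sin²(Δφ/2) + cos φ₁ cos φ₂ sin²(Δλ/2) = 0.000426
c = 2·arcsin(√a) = 0.041305 rad = 2.3666°
d = R·c = 6372.8 × 0.041305 = 263.2 km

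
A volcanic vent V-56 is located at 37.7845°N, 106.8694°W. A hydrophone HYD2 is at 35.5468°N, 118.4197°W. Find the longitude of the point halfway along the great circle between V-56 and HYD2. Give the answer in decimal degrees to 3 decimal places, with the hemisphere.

112.729°W

Bx = cos φ₂ cos Δλ = 0.797164,  By = cos φ₂ sin Δλ = -0.162914
φₘ = atan2(sin φ₁ + sin φ₂, √((cos φ₁ + Bx)² + By²)) = 36.80537°
λₘ = λ₁ + atan2(By, cos φ₁ + Bx) = -112.72880°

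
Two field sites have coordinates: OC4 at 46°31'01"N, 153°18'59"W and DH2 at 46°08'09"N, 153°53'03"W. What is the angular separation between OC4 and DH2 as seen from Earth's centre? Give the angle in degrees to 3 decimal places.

0.547°

OC4: φ = +46.51694°, λ = -153.31639°
DH2: φ = +46.13583°, λ = -153.88417°
Δφ = -0.3811°,  Δλ = -0.5678°
a = sin²(Δφ/2) + cos φ₁ cos φ₂ sin²(Δλ/2) = 0.000023
c = 2·arcsin(√a) = 0.009543 rad = 0.5468°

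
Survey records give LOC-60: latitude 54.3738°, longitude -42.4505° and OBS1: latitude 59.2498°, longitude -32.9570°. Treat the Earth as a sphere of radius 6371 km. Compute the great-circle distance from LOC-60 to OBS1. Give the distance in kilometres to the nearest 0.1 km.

Δφ = 4.8760°,  Δλ = 9.4935°
a = sin²(Δφ/2) + cos φ₁ cos φ₂ sin²(Δλ/2) = 0.003849
c = 2·arcsin(√a) = 0.124160 rad = 7.1138°
d = R·c = 6371 × 0.124160 = 791.0 km

791.0 km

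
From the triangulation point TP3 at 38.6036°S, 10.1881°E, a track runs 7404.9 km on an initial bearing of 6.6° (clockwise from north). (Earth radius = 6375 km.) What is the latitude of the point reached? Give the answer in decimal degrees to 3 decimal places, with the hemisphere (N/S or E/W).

δ = d/R = 7404.9/6375 = 1.161553 rad
φ₂ = arcsin(sin φ₁ cos δ + cos φ₁ sin δ cos θ)
   = arcsin(-0.62393·0.39792 + 0.78148·0.91742·0.99337) = 27.64074°
λ₂ = λ₁ + atan2(sin θ sin δ cos φ₁, cos δ − sin φ₁ sin φ₂) = 17.02424°

27.641°N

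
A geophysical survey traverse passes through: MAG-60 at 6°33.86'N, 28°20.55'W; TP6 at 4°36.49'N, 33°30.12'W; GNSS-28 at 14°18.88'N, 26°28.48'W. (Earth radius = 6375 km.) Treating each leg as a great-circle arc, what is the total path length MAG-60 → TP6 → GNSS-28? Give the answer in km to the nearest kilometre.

1938 km

MAG-60: φ = +6.56433°, λ = -28.34250°
TP6: φ = +4.60817°, λ = -33.50200°
GNSS-28: φ = +14.31467°, λ = -26.47467°
MAG-60→TP6: c = 0.095901 rad, d = 611.37 km
TP6→GNSS-28: c = 0.208082 rad, d = 1326.52 km
Total = 611.37 + 1326.52 = 1937.89 km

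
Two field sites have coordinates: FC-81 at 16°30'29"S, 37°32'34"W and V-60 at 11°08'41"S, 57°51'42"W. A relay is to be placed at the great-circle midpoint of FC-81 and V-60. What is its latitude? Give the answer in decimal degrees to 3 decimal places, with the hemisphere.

14.038°S

FC-81: φ = -16.50806°, λ = -37.54278°
V-60: φ = -11.14472°, λ = -57.86167°
Bx = cos φ₂ cos Δλ = 0.920090,  By = cos φ₂ sin Δλ = -0.340697
φₘ = atan2(sin φ₁ + sin φ₂, √((cos φ₁ + Bx)² + By²)) = -14.03796°
λₘ = λ₁ + atan2(By, cos φ₁ + Bx) = -47.82058°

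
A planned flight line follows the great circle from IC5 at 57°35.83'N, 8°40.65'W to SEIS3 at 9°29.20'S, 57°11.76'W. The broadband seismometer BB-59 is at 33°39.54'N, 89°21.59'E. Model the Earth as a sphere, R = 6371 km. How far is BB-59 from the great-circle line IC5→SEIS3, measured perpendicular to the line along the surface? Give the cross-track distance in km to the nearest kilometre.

1549 km

IC5: φ = +57.59717°, λ = -8.67750°
SEIS3: φ = -9.48667°, λ = -57.19600°
BB-59: φ = +33.65900°, λ = +89.35983°
δ₁₃ = central angle IC5→BB-59 = 1.153172 rad  (haversine)
θ₁₃ = bearing IC5→BB-59 = 64.378°,  θ₁₂ = bearing IC5→SEIS3 = 229.107°
dₓₜ = R·arcsin(sin δ₁₃ · sin(θ₁₃ − θ₁₂)) = 6371·arcsin(0.91406·sin(-164.729°)) = -1549.059 km
|dₓₜ| = 1549.059 km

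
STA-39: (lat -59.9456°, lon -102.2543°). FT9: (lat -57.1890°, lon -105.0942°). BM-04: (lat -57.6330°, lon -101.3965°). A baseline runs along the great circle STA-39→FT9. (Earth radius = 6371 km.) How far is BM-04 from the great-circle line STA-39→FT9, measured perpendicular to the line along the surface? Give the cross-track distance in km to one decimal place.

δ₁₃ = central angle STA-39→BM-04 = 0.041100 rad  (haversine)
θ₁₃ = bearing STA-39→BM-04 = 11.248°,  θ₁₂ = bearing STA-39→FT9 = 330.534°
dₓₜ = R·arcsin(sin δ₁₃ · sin(θ₁₃ − θ₁₂)) = 6371·arcsin(0.04109·sin(-319.286°)) = 170.774 km
|dₓₜ| = 170.774 km

170.8 km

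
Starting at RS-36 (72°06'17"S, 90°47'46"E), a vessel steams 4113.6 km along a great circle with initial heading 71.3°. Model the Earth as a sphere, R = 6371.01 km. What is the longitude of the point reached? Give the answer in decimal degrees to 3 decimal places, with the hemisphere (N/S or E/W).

143.828°E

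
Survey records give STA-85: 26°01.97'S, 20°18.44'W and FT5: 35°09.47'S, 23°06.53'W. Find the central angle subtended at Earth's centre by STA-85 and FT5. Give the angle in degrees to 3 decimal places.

9.437°

STA-85: φ = -26.03283°, λ = -20.30733°
FT5: φ = -35.15783°, λ = -23.10883°
Δφ = -9.1250°,  Δλ = -2.8015°
a = sin²(Δφ/2) + cos φ₁ cos φ₂ sin²(Δλ/2) = 0.006767
c = 2·arcsin(√a) = 0.164705 rad = 9.4369°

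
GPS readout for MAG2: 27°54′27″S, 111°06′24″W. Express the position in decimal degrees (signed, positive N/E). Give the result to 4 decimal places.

lat: 27.9075° S → -27.9075°
lon: 111.1067° W → -111.1067°

-27.9075°, -111.1067°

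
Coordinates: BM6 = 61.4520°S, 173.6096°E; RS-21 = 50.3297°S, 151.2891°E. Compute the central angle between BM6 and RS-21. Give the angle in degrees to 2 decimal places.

Δφ = 11.1223°,  Δλ = -22.3205°
a = sin²(Δφ/2) + cos φ₁ cos φ₂ sin²(Δλ/2) = 0.020820
c = 2·arcsin(√a) = 0.289595 rad = 16.5926°

16.59°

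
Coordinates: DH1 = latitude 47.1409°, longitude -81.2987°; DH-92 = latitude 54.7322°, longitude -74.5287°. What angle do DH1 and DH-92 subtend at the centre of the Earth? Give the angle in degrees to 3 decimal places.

Δφ = 7.5913°,  Δλ = 6.7700°
a = sin²(Δφ/2) + cos φ₁ cos φ₂ sin²(Δλ/2) = 0.005751
c = 2·arcsin(√a) = 0.151822 rad = 8.6988°

8.699°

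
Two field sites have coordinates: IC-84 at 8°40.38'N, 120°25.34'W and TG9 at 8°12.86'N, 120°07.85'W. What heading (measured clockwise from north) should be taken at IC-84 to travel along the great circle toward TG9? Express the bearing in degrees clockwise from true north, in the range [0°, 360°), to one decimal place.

147.8°

IC-84: φ = +8.67300°, λ = -120.42233°
TG9: φ = +8.21433°, λ = -120.13083°
Δλ = 0.2915°
y = sin Δλ · cos φ₂ = 0.005035
x = cos φ₁ sin φ₂ − sin φ₁ cos φ₂ cos Δλ = -0.008003
θ = atan2(y, x) = 147.8230° → 147.8230° (mod 360°)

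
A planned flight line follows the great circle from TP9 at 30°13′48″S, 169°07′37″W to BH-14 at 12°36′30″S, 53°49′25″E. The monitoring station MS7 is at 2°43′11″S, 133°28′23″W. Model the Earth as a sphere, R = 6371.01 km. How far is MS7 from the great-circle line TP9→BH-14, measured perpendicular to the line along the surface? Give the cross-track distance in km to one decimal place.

553.2 km

TP9: φ = -30.23000°, λ = -169.12694°
BH-14: φ = -12.60833°, λ = +53.82361°
MS7: φ = -2.71972°, λ = -133.47306°
δ₁₃ = central angle TP9→MS7 = 0.759538 rad  (haversine)
θ₁₃ = bearing TP9→MS7 = 57.730°,  θ₁₂ = bearing TP9→BH-14 = 230.495°
dₓₜ = R·arcsin(sin δ₁₃ · sin(θ₁₃ − θ₁₂)) = 6371.01·arcsin(0.68859·sin(-172.765°)) = -553.210 km
|dₓₜ| = 553.210 km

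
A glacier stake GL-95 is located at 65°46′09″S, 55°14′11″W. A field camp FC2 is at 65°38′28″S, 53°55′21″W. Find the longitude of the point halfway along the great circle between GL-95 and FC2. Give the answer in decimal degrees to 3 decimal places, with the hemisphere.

54.578°W

GL-95: φ = -65.76917°, λ = -55.23639°
FC2: φ = -65.64111°, λ = -53.92250°
Bx = cos φ₂ cos Δλ = 0.412342,  By = cos φ₂ sin Δλ = 0.009457
φₘ = atan2(sin φ₁ + sin φ₂, √((cos φ₁ + Bx)² + By²)) = -65.70655°
λₘ = λ₁ + atan2(By, cos φ₁ + Bx) = -54.57782°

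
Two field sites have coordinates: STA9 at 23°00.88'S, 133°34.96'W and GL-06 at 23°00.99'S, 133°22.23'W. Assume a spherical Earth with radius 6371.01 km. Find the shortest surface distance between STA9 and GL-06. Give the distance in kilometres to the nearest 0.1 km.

STA9: φ = -23.01467°, λ = -133.58267°
GL-06: φ = -23.01650°, λ = -133.37050°
Δφ = -0.0018°,  Δλ = 0.2122°
a = sin²(Δφ/2) + cos φ₁ cos φ₂ sin²(Δλ/2) = 0.000003
c = 2·arcsin(√a) = 0.003408 rad = 0.1953°
d = R·c = 6371.01 × 0.003408 = 21.7 km

21.7 km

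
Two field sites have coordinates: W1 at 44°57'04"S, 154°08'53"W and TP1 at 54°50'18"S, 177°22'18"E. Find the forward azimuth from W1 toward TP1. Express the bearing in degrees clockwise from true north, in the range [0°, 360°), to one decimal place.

W1: φ = -44.95111°, λ = -154.14806°
TP1: φ = -54.83833°, λ = +177.37167°
Δλ = -28.4803°
y = sin Δλ · cos φ₂ = -0.274615
x = cos φ₁ sin φ₂ − sin φ₁ cos φ₂ cos Δλ = -0.220948
θ = atan2(y, x) = -128.8192° → 231.1808° (mod 360°)

231.2°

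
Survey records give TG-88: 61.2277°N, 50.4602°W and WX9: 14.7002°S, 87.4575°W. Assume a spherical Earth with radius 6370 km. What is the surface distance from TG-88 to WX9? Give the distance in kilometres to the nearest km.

9051 km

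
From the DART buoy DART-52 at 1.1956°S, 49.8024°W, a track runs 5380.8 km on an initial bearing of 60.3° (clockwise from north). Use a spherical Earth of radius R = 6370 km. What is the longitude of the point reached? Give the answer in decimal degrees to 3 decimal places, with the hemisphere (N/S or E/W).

δ = d/R = 5380.8/6370 = 0.844710 rad
φ₂ = arcsin(sin φ₁ cos δ + cos φ₁ sin δ cos θ)
   = arcsin(-0.02087·0.66395 + 0.99978·0.74778·0.49546) = 20.88901°
λ₂ = λ₁ + atan2(sin θ sin δ cos φ₁, cos δ − sin φ₁ sin φ₂) = -5.75606°

5.756°W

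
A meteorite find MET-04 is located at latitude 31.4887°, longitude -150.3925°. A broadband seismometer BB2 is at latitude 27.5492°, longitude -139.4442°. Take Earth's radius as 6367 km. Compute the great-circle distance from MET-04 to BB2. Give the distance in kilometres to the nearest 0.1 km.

1144.9 km

Δφ = -3.9395°,  Δλ = 10.9483°
a = sin²(Δφ/2) + cos φ₁ cos φ₂ sin²(Δλ/2) = 0.008062
c = 2·arcsin(√a) = 0.179818 rad = 10.3028°
d = R·c = 6367 × 0.179818 = 1144.9 km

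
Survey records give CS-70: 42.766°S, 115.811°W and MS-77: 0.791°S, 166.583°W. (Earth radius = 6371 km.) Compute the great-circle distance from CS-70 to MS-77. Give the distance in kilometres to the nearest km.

6864 km

Δφ = 41.9750°,  Δλ = -50.7720°
a = sin²(Δφ/2) + cos φ₁ cos φ₂ sin²(Δλ/2) = 0.263200
c = 2·arcsin(√a) = 1.077421 rad = 61.7317°
d = R·c = 6371 × 1.077421 = 6864.3 km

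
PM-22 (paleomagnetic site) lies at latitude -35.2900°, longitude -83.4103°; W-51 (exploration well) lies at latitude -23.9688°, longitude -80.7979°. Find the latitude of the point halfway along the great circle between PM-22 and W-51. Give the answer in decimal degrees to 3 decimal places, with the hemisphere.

Bx = cos φ₂ cos Δλ = 0.912817,  By = cos φ₂ sin Δλ = 0.041649
φₘ = atan2(sin φ₁ + sin φ₂, √((cos φ₁ + Bx)² + By²)) = -29.63578°
λₘ = λ₁ + atan2(By, cos φ₁ + Bx) = -82.03045°

29.636°S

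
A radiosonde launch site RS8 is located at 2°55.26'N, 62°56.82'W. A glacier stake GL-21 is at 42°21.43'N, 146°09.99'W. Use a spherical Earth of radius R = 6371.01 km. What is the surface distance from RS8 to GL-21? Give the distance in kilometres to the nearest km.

9232 km

RS8: φ = +2.92100°, λ = -62.94700°
GL-21: φ = +42.35717°, λ = -146.16650°
Δφ = 39.4362°,  Δλ = -83.2195°
a = sin²(Δφ/2) + cos φ₁ cos φ₂ sin²(Δλ/2) = 0.439267
c = 2·arcsin(√a) = 1.449029 rad = 83.0233°
d = R·c = 6371.01 × 1.449029 = 9231.8 km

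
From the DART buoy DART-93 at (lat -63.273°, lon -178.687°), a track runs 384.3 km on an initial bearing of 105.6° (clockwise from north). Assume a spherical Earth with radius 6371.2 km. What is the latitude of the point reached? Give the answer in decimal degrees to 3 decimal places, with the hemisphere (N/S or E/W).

64.004°S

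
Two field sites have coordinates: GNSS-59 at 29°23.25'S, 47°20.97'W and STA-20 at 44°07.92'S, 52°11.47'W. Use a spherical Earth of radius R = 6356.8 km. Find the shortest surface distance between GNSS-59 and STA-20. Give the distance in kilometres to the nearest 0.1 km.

GNSS-59: φ = -29.38750°, λ = -47.34950°
STA-20: φ = -44.13200°, λ = -52.19117°
Δφ = -14.7445°,  Δλ = -4.8417°
a = sin²(Δφ/2) + cos φ₁ cos φ₂ sin²(Δλ/2) = 0.017581
c = 2·arcsin(√a) = 0.265967 rad = 15.2388°
d = R·c = 6356.8 × 0.265967 = 1690.7 km

1690.7 km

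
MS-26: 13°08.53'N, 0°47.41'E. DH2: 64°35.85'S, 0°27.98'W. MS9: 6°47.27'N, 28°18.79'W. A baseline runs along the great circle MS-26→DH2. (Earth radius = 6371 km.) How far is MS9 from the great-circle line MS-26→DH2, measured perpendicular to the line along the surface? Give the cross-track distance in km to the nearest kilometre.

3205 km

MS-26: φ = +13.14217°, λ = +0.79017°
DH2: φ = -64.59750°, λ = -0.46633°
MS9: φ = +6.78783°, λ = -28.31317°
δ₁₃ = central angle MS-26→MS9 = 0.511995 rad  (haversine)
θ₁₃ = bearing MS-26→MS9 = 260.344°,  θ₁₂ = bearing MS-26→DH2 = 180.552°
dₓₜ = R·arcsin(sin δ₁₃ · sin(θ₁₃ − θ₁₂)) = 6371·arcsin(0.48992·sin(79.793°)) = 3205.394 km
|dₓₜ| = 3205.394 km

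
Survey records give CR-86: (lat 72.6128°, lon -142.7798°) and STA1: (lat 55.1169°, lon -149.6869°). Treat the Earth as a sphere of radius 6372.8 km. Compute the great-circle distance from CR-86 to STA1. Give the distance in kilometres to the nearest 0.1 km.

1972.1 km

Δφ = -17.4959°,  Δλ = -6.9071°
a = sin²(Δφ/2) + cos φ₁ cos φ₂ sin²(Δλ/2) = 0.023751
c = 2·arcsin(√a) = 0.309460 rad = 17.7308°
d = R·c = 6372.8 × 0.309460 = 1972.1 km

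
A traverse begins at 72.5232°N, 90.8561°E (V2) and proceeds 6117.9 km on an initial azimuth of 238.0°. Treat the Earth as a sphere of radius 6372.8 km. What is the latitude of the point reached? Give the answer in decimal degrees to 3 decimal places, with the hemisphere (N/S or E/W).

24.625°N

δ = d/R = 6117.9/6372.8 = 0.960002 rad
φ₂ = arcsin(sin φ₁ cos δ + cos φ₁ sin δ cos θ)
   = arcsin(0.95384·0.57352 + 0.30032·0.81919·-0.52992) = 24.62475°
λ₂ = λ₁ + atan2(sin θ sin δ cos φ₁, cos δ − sin φ₁ sin φ₂) = 41.01886°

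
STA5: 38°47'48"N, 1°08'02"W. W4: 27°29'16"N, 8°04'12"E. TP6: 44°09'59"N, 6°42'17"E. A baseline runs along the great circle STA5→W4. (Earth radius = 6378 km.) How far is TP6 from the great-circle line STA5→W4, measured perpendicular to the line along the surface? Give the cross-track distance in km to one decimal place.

STA5: φ = +38.79667°, λ = -1.13389°
W4: φ = +27.48778°, λ = +8.07000°
TP6: φ = +44.16639°, λ = +6.70472°
δ₁₃ = central angle STA5→TP6 = 0.138763 rad  (haversine)
θ₁₃ = bearing STA5→TP6 = 45.014°,  θ₁₂ = bearing STA5→W4 = 143.094°
dₓₜ = R·arcsin(sin δ₁₃ · sin(θ₁₃ − θ₁₂)) = 6378·arcsin(0.13832·sin(-98.080°)) = -876.192 km
|dₓₜ| = 876.192 km

876.2 km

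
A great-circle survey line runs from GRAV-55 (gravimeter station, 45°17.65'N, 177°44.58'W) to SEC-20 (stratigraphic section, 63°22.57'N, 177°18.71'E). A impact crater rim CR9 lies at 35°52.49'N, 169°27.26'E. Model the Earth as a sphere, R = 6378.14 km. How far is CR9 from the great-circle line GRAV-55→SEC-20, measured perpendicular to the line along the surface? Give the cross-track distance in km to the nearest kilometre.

1262 km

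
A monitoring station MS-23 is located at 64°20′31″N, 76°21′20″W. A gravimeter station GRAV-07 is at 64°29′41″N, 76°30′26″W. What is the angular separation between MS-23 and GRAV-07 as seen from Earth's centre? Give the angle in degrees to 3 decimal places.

MS-23: φ = +64.34194°, λ = -76.35556°
GRAV-07: φ = +64.49472°, λ = -76.50722°
Δφ = 0.1528°,  Δλ = -0.1517°
a = sin²(Δφ/2) + cos φ₁ cos φ₂ sin²(Δλ/2) = 0.000002
c = 2·arcsin(√a) = 0.002901 rad = 0.1662°

0.166°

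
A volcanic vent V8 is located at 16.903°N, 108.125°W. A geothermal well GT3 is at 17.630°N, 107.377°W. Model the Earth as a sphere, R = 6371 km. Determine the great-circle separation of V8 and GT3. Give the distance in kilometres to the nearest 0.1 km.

113.3 km

Δφ = 0.7270°,  Δλ = 0.7480°
a = sin²(Δφ/2) + cos φ₁ cos φ₂ sin²(Δλ/2) = 0.000079
c = 2·arcsin(√a) = 0.017788 rad = 1.0192°
d = R·c = 6371 × 0.017788 = 113.3 km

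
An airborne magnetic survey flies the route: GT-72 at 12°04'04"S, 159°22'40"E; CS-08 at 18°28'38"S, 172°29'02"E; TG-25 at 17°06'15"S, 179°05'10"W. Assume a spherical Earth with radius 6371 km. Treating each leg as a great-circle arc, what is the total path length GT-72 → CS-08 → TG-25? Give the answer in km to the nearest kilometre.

GT-72: φ = -12.06778°, λ = +159.37778°
CS-08: φ = -18.47722°, λ = +172.48389°
TG-25: φ = -17.10417°, λ = -179.08611°
GT-72→CS-08: c = 0.247246 rad, d = 1575.20 km
CS-08→TG-25: c = 0.142114 rad, d = 905.41 km
Total = 1575.20 + 905.41 = 2480.61 km

2481 km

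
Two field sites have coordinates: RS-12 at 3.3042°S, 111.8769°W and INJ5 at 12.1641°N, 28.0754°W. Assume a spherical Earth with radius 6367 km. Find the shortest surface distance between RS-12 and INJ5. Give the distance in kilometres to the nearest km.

Δφ = 15.4683°,  Δλ = 83.8015°
a = sin²(Δφ/2) + cos φ₁ cos φ₂ sin²(Δλ/2) = 0.453386
c = 2·arcsin(√a) = 1.477432 rad = 84.6506°
d = R·c = 6367 × 1.477432 = 9406.8 km

9407 km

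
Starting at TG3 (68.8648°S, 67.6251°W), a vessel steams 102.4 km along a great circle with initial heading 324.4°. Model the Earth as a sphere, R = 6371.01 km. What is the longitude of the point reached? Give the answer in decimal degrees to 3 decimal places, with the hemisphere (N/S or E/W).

69.063°W

δ = d/R = 102.4/6371.01 = 0.016073 rad
φ₂ = arcsin(sin φ₁ cos δ + cos φ₁ sin δ cos θ)
   = arcsin(-0.93273·0.99987 + 0.36057·0.01607·0.81310) = -68.10975°
λ₂ = λ₁ + atan2(sin θ sin δ cos φ₁, cos δ − sin φ₁ sin φ₂) = -69.06305°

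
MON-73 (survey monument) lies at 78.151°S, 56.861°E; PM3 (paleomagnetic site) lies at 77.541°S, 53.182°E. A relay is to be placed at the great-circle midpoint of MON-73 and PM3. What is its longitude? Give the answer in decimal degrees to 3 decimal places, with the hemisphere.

54.976°E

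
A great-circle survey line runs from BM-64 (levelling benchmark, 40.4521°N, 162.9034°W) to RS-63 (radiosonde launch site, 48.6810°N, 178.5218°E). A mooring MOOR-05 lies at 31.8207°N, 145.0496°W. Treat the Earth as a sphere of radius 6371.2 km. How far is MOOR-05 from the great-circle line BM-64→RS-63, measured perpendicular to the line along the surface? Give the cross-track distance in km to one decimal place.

407.9 km

δ₁₃ = central angle BM-64→MOOR-05 = 0.292464 rad  (haversine)
θ₁₃ = bearing BM-64→MOOR-05 = 115.369°,  θ₁₂ = bearing BM-64→RS-63 = 308.190°
dₓₜ = R·arcsin(sin δ₁₃ · sin(θ₁₃ − θ₁₂)) = 6371.2·arcsin(0.28831·sin(-192.821°)) = 407.882 km
|dₓₜ| = 407.882 km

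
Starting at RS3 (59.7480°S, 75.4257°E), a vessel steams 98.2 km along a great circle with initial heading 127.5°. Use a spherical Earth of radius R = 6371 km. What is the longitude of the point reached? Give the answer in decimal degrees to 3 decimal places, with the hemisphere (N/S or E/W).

76.839°E

δ = d/R = 98.2/6371 = 0.015414 rad
φ₂ = arcsin(sin φ₁ cos δ + cos φ₁ sin δ cos θ)
   = arcsin(-0.86382·0.99988 + 0.50380·0.01541·-0.60876) = -60.27814°
λ₂ = λ₁ + atan2(sin θ sin δ cos φ₁, cos δ − sin φ₁ sin φ₂) = 76.83896°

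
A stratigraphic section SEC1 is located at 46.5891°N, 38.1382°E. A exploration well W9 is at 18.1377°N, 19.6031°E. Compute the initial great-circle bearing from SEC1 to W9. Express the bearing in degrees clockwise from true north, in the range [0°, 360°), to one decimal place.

214.4°

Δλ = -18.5351°
y = sin Δλ · cos φ₂ = -0.302090
x = cos φ₁ sin φ₂ − sin φ₁ cos φ₂ cos Δλ = -0.440604
θ = atan2(y, x) = -145.5644° → 214.4356° (mod 360°)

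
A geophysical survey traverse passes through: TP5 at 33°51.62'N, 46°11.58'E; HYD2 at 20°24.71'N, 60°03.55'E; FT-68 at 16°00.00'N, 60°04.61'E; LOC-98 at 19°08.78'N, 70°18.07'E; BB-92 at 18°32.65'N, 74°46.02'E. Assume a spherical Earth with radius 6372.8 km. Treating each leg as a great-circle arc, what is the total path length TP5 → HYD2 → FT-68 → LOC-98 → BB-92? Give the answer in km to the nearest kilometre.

TP5: φ = +33.86033°, λ = +46.19300°
HYD2: φ = +20.41183°, λ = +60.05917°
FT-68: φ = +16.00000°, λ = +60.07683°
LOC-98: φ = +19.14633°, λ = +70.30117°
BB-92: φ = +18.54417°, λ = +74.76700°
TP5→HYD2: c = 0.317882 rad, d = 2025.80 km
HYD2→FT-68: c = 0.077002 rad, d = 490.72 km
FT-68→LOC-98: c = 0.178718 rad, d = 1138.93 km
LOC-98→BB-92: c = 0.074508 rad, d = 474.82 km
Total = 2025.80 + 490.72 + 1138.93 + 474.82 = 4130.27 km

4130 km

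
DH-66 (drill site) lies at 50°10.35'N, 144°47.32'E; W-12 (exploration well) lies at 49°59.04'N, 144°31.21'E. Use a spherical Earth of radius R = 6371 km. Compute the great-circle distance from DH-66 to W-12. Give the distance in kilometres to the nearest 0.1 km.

28.4 km

DH-66: φ = +50.17250°, λ = +144.78867°
W-12: φ = +49.98400°, λ = +144.52017°
Δφ = -0.1885°,  Δλ = -0.2685°
a = sin²(Δφ/2) + cos φ₁ cos φ₂ sin²(Δλ/2) = 0.000005
c = 2·arcsin(√a) = 0.004457 rad = 0.2554°
d = R·c = 6371 × 0.004457 = 28.4 km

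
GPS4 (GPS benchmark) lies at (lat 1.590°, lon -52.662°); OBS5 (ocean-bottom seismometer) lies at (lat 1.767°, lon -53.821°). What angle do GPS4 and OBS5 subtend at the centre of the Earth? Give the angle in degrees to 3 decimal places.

Δφ = 0.1770°,  Δλ = -1.1590°
a = sin²(Δφ/2) + cos φ₁ cos φ₂ sin²(Δλ/2) = 0.000105
c = 2·arcsin(√a) = 0.020454 rad = 1.1719°

1.172°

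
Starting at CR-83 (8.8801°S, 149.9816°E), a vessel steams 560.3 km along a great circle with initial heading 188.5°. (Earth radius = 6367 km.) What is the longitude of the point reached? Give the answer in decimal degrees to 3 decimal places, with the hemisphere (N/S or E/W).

149.215°E

δ = d/R = 560.3/6367 = 0.088001 rad
φ₂ = arcsin(sin φ₁ cos δ + cos φ₁ sin δ cos θ)
   = arcsin(-0.15437·0.99613 + 0.98801·0.08789·-0.98902) = -13.86587°
λ₂ = λ₁ + atan2(sin θ sin δ cos φ₁, cos δ − sin φ₁ sin φ₂) = 149.21493°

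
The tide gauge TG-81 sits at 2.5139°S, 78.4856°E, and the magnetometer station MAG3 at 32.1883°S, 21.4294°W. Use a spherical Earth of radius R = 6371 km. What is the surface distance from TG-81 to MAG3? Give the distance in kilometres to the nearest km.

Δφ = -29.6744°,  Δλ = -99.9150°
a = sin²(Δφ/2) + cos φ₁ cos φ₂ sin²(Δλ/2) = 0.561108
c = 2·arcsin(√a) = 1.693319 rad = 97.0200°
d = R·c = 6371 × 1.693319 = 10788.1 km

10788 km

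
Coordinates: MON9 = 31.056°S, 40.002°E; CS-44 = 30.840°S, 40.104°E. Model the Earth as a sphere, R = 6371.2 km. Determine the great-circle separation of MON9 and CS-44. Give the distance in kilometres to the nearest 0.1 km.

Δφ = 0.2160°,  Δλ = 0.1020°
a = sin²(Δφ/2) + cos φ₁ cos φ₂ sin²(Δλ/2) = 0.000004
c = 2·arcsin(√a) = 0.004067 rad = 0.2330°
d = R·c = 6371.2 × 0.004067 = 25.9 km

25.9 km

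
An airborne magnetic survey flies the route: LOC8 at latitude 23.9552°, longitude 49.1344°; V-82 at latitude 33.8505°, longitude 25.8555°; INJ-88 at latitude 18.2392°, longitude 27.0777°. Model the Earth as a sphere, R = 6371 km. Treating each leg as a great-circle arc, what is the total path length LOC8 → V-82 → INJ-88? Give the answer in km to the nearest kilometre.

LOC8→V-82: c = 0.394111 rad, d = 2510.88 km
V-82→INJ-88: c = 0.273135 rad, d = 1740.14 km
Total = 2510.88 + 1740.14 = 4251.02 km

4251 km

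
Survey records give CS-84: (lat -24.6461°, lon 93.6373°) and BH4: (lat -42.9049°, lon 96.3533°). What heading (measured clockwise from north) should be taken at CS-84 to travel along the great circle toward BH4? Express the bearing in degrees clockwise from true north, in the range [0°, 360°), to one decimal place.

173.7°

Δλ = 2.7160°
y = sin Δλ · cos φ₂ = 0.034709
x = cos φ₁ sin φ₂ − sin φ₁ cos φ₂ cos Δλ = -0.313653
θ = atan2(y, x) = 173.6853° → 173.6853° (mod 360°)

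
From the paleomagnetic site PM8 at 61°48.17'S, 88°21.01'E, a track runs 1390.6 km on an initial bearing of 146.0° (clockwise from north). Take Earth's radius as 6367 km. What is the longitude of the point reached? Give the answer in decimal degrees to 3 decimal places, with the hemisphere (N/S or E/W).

PM8: φ = -61.80283°, λ = +88.35017°
δ = d/R = 1390.6/6367 = 0.218407 rad
φ₂ = arcsin(sin φ₁ cos δ + cos φ₁ sin δ cos θ)
   = arcsin(-0.88133·0.97624 + 0.47251·0.21668·-0.82904) = -70.95580°
λ₂ = λ₁ + atan2(sin θ sin δ cos φ₁, cos δ − sin φ₁ sin φ₂) = 110.14767°

110.148°E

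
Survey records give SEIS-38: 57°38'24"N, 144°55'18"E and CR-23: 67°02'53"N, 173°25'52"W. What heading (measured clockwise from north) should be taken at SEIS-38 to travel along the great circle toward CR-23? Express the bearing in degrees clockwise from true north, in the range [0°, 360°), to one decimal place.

SEIS-38: φ = +57.64000°, λ = +144.92167°
CR-23: φ = +67.04806°, λ = -173.43111°
Δλ = 41.6472°
y = sin Δλ · cos φ₂ = 0.259144
x = cos φ₁ sin φ₂ − sin φ₁ cos φ₂ cos Δλ = 0.246720
θ = atan2(y, x) = 46.4069° → 46.4069° (mod 360°)

46.4°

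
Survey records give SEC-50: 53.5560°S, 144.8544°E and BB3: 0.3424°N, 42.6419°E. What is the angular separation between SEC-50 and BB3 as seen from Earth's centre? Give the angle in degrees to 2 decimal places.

97.50°

Δφ = 53.8984°,  Δλ = -102.2125°
a = sin²(Δφ/2) + cos φ₁ cos φ₂ sin²(Δλ/2) = 0.565233
c = 2·arcsin(√a) = 1.701636 rad = 97.4965°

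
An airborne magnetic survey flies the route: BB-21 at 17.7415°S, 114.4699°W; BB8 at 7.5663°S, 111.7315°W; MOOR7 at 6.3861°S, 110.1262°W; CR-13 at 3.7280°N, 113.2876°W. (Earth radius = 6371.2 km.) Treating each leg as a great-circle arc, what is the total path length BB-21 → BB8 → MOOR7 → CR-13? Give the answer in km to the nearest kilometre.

2568 km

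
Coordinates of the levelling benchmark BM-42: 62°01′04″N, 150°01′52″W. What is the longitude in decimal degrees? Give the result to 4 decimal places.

150.0311°W

150° + 1′/60 + 52″/3600 = 150 + 0.01667 + 0.01444 = 150.0311°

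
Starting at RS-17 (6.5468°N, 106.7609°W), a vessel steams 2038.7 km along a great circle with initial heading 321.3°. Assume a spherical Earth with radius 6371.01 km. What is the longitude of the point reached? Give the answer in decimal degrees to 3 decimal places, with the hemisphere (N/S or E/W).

118.891°W

δ = d/R = 2038.7/6371.01 = 0.319996 rad
φ₂ = arcsin(sin φ₁ cos δ + cos φ₁ sin δ cos θ)
   = arcsin(0.11401·0.94924 + 0.99348·0.31456·0.78043) = 20.61708°
λ₂ = λ₁ + atan2(sin θ sin δ cos φ₁, cos δ − sin φ₁ sin φ₂) = -118.89125°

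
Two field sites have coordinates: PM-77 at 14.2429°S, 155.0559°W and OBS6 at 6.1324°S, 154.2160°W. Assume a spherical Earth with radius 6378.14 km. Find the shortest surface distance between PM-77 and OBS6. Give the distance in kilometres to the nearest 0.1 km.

907.5 km

Δφ = 8.1105°,  Δλ = 0.8399°
a = sin²(Δφ/2) + cos φ₁ cos φ₂ sin²(Δλ/2) = 0.005053
c = 2·arcsin(√a) = 0.142287 rad = 8.1524°
d = R·c = 6378.14 × 0.142287 = 907.5 km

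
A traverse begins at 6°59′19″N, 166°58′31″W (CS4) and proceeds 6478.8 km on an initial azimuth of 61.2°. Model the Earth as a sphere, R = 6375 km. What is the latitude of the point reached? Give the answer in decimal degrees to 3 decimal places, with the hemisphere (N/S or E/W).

CS4: φ = +6.98861°, λ = -166.97528°
δ = d/R = 6478.8/6375 = 1.016282 rad
φ₂ = arcsin(sin φ₁ cos δ + cos φ₁ sin δ cos θ)
   = arcsin(0.12167·0.52653 + 0.99257·0.85016·0.48175) = 28.07241°
λ₂ = λ₁ + atan2(sin θ sin δ cos φ₁, cos δ − sin φ₁ sin φ₂) = -109.37503°

28.072°N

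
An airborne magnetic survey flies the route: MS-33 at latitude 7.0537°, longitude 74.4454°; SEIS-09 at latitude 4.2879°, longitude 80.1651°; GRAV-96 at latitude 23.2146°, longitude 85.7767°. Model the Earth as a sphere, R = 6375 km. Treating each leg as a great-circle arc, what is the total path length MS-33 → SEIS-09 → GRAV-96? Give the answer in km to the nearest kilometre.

2895 km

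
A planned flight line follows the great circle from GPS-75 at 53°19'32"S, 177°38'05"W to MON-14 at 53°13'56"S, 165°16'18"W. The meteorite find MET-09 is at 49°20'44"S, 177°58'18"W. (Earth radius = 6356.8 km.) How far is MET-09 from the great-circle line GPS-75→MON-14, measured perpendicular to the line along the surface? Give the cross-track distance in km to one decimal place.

438.5 km

GPS-75: φ = -53.32556°, λ = -177.63472°
MON-14: φ = -53.23222°, λ = -165.27167°
MET-09: φ = -49.34556°, λ = -177.97167°
δ₁₃ = central angle GPS-75→MET-09 = 0.069561 rad  (haversine)
θ₁₃ = bearing GPS-75→MET-09 = 356.840°,  θ₁₂ = bearing GPS-75→MON-14 = 94.241°
dₓₜ = R·arcsin(sin δ₁₃ · sin(θ₁₃ − θ₁₂)) = 6356.8·arcsin(0.06950·sin(262.599°)) = -438.495 km
|dₓₜ| = 438.495 km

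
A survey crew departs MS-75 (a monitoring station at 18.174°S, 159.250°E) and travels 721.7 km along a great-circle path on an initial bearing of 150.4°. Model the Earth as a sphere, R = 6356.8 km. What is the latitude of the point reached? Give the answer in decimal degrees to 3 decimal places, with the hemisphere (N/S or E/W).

23.796°S

δ = d/R = 721.7/6356.8 = 0.113532 rad
φ₂ = arcsin(sin φ₁ cos δ + cos φ₁ sin δ cos θ)
   = arcsin(-0.31190·0.99356 + 0.95011·0.11329·-0.86949) = -23.79625°
λ₂ = λ₁ + atan2(sin θ sin δ cos φ₁, cos δ − sin φ₁ sin φ₂) = 162.75623°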